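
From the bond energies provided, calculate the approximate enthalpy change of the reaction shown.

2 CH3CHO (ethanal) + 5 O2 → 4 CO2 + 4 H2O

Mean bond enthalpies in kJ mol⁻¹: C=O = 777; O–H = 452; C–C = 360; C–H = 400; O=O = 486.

Bonds broken (reactants):
  C–C: 2 × 360 = 720
  C–H: 8 × 400 = 3200
  C=O: 2 × 777 = 1554
  O=O: 5 × 486 = 2430
  Σ(broken) = 7904 kJ
Bonds formed (products):
  C=O: 8 × 777 = 6216
  O–H: 8 × 452 = 3616
  Σ(formed) = 9832 kJ
ΔH = Σ(broken) − Σ(formed) = 7904 − 9832 = −1928 kJ

ΔH ≈ −1928 kJ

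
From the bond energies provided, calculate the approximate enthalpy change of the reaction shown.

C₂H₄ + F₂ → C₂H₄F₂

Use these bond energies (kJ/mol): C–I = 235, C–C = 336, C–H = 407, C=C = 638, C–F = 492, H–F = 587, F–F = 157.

Bonds broken (reactants):
  C–H: 4 × 407 = 1628
  C=C: 1 × 638 = 638
  F–F: 1 × 157 = 157
  Σ(broken) = 2423 kJ
Bonds formed (products):
  C–C: 1 × 336 = 336
  C–F: 2 × 492 = 984
  C–H: 4 × 407 = 1628
  Σ(formed) = 2948 kJ
ΔH = Σ(broken) − Σ(formed) = 2423 − 2948 = −525 kJ

ΔH ≈ −525 kJ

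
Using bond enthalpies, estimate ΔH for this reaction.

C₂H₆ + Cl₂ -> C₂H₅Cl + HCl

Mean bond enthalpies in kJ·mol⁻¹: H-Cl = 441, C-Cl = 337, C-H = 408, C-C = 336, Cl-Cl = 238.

ΔH ≈ −132 kJ

Bonds broken (reactants):
  C-C: 1 × 336 = 336
  C-H: 6 × 408 = 2448
  Cl-Cl: 1 × 238 = 238
  Σ(broken) = 3022 kJ
Bonds formed (products):
  C-C: 1 × 336 = 336
  C-Cl: 1 × 337 = 337
  C-H: 5 × 408 = 2040
  H-Cl: 1 × 441 = 441
  Σ(formed) = 3154 kJ
ΔH = Σ(broken) − Σ(formed) = 3022 − 3154 = −132 kJ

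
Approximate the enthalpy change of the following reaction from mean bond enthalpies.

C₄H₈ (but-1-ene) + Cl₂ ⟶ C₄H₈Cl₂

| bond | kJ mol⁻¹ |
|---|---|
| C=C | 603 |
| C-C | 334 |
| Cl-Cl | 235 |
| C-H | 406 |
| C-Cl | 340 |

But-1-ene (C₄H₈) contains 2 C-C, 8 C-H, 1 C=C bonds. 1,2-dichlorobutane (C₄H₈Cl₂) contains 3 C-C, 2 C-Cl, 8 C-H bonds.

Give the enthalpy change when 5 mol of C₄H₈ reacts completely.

ΔH = −880 kJ

Bonds broken (reactants):
  C-C: 2 × 334 = 668
  C-H: 8 × 406 = 3248
  C=C: 1 × 603 = 603
  Cl-Cl: 1 × 235 = 235
  Σ(broken) = 4754 kJ
Bonds formed (products):
  C-C: 3 × 334 = 1002
  C-Cl: 2 × 340 = 680
  C-H: 8 × 406 = 3248
  Σ(formed) = 4930 kJ
ΔH = Σ(broken) − Σ(formed) = 4754 − 4930 = −176 kJ
For 5× the reaction as written: 5 × (−176) = −880 kJ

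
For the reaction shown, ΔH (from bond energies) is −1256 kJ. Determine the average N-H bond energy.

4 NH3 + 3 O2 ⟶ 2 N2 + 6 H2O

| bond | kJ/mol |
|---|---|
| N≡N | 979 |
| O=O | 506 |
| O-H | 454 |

Let D be the N-H bond energy.
Σ(broken) = 12×D + 3×506 = 1518 + 12D
Σ(formed) = 2×979 + 12×454 = 7406
ΔH = Σ(broken) − Σ(formed) = (1518 + 12D) − (7406) = −5888 + 12D
Setting this equal to −1256 kJ gives 12D = 4632, so D = 386 kJ/mol.

D(N-H) ≈ 386 kJ/mol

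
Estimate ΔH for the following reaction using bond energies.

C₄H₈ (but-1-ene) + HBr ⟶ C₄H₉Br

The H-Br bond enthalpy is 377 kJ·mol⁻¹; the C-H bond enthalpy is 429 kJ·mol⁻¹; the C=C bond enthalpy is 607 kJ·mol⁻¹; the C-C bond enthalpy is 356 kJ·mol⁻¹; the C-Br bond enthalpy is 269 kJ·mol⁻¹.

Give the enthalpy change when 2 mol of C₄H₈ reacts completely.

ΔH = −140 kJ

Bonds broken (reactants):
  C-C: 2 × 356 = 712
  C-H: 8 × 429 = 3432
  C=C: 1 × 607 = 607
  H-Br: 1 × 377 = 377
  Σ(broken) = 5128 kJ
Bonds formed (products):
  C-Br: 1 × 269 = 269
  C-C: 3 × 356 = 1068
  C-H: 9 × 429 = 3861
  Σ(formed) = 5198 kJ
ΔH = Σ(broken) − Σ(formed) = 5128 − 5198 = −70 kJ
For 2× the reaction as written: 2 × (−70) = −140 kJ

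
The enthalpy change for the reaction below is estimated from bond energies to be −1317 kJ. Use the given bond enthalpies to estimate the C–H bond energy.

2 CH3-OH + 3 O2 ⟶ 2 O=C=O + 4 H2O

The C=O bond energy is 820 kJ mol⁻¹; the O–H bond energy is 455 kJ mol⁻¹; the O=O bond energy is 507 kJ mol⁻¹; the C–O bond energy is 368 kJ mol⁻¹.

D(C–H) ≈ 406 kJ/mol

Let D be the C–H bond energy.
Σ(broken) = 6×D + 2×368 + 2×455 + 3×507 = 3167 + 6D
Σ(formed) = 4×820 + 8×455 = 6920
ΔH = Σ(broken) − Σ(formed) = (3167 + 6D) − (6920) = −3753 + 6D
Setting this equal to −1317 kJ gives 6D = 2436, so D = 406 kJ/mol.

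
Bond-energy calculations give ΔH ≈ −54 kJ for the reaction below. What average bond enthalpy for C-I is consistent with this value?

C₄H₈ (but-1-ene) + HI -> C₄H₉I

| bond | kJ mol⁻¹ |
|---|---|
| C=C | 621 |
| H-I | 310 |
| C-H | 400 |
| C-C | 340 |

Let D be the C-I bond energy.
Σ(broken) = 2×340 + 8×400 + 1×621 + 1×310 = 4811
Σ(formed) = 3×340 + 9×400 + 1×D = 4620 + D
ΔH = Σ(broken) − Σ(formed) = (4811) − (4620 + D) = +191 − D
Setting this equal to −54 kJ gives D = 245 kJ/mol.

D(C-I) ≈ 245 kJ/mol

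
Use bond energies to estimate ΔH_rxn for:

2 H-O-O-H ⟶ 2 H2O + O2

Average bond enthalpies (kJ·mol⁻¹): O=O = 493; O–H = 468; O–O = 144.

Bonds broken (reactants):
  O–H: 4 × 468 = 1872
  O–O: 2 × 144 = 288
  Σ(broken) = 2160 kJ
Bonds formed (products):
  O–H: 4 × 468 = 1872
  O=O: 1 × 493 = 493
  Σ(formed) = 2365 kJ
ΔH = Σ(broken) − Σ(formed) = 2160 − 2365 = −205 kJ

ΔH ≈ −205 kJ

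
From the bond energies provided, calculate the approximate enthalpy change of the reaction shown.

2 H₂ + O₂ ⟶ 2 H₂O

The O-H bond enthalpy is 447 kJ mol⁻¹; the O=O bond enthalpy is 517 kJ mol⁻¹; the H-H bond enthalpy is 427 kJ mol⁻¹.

ΔH ≈ −417 kJ

Bonds broken (reactants):
  H-H: 2 × 427 = 854
  O=O: 1 × 517 = 517
  Σ(broken) = 1371 kJ
Bonds formed (products):
  O-H: 4 × 447 = 1788
  Σ(formed) = 1788 kJ
ΔH = Σ(broken) − Σ(formed) = 1371 − 1788 = −417 kJ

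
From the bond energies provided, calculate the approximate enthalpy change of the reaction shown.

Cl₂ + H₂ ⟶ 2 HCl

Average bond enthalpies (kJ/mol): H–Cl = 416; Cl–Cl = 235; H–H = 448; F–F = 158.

Bonds broken (reactants):
  Cl–Cl: 1 × 235 = 235
  H–H: 1 × 448 = 448
  Σ(broken) = 683 kJ
Bonds formed (products):
  H–Cl: 2 × 416 = 832
  Σ(formed) = 832 kJ
ΔH = Σ(broken) − Σ(formed) = 683 − 832 = −149 kJ

ΔH ≈ −149 kJ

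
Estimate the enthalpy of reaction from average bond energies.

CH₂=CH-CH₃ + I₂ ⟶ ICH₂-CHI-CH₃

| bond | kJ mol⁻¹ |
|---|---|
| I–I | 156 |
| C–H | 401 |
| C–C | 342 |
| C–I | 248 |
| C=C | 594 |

ΔH ≈ −88 kJ

Bonds broken (reactants):
  C–C: 1 × 342 = 342
  C–H: 6 × 401 = 2406
  C=C: 1 × 594 = 594
  I–I: 1 × 156 = 156
  Σ(broken) = 3498 kJ
Bonds formed (products):
  C–C: 2 × 342 = 684
  C–H: 6 × 401 = 2406
  C–I: 2 × 248 = 496
  Σ(formed) = 3586 kJ
ΔH = Σ(broken) − Σ(formed) = 3498 − 3586 = −88 kJ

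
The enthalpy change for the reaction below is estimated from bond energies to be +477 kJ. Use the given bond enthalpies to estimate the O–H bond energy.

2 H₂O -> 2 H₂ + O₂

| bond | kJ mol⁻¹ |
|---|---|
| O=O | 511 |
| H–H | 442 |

D(O–H) ≈ 468 kJ/mol

Let D be the O–H bond energy.
Σ(broken) = 4×D = 4D
Σ(formed) = 2×442 + 1×511 = 1395
ΔH = Σ(broken) − Σ(formed) = (4D) − (1395) = −1395 + 4D
Setting this equal to +477 kJ gives 4D = 1872, so D = 468 kJ/mol.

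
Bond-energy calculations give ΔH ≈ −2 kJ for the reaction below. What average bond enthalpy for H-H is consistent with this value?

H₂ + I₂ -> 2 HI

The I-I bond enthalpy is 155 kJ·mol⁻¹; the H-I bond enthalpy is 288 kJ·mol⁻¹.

Let D be the H-H bond energy.
Σ(broken) = 1×D + 1×155 = 155 + D
Σ(formed) = 2×288 = 576
ΔH = Σ(broken) − Σ(formed) = (155 + D) − (576) = −421 + D
Setting this equal to −2 kJ gives D = 419 kJ/mol.

D(H-H) ≈ 419 kJ/mol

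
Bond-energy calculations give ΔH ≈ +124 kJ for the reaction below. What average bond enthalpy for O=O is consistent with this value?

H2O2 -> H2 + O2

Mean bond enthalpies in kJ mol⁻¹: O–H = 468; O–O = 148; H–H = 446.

Let D be the O=O bond energy.
Σ(broken) = 2×468 + 1×148 = 1084
Σ(formed) = 1×446 + 1×D = 446 + D
ΔH = Σ(broken) − Σ(formed) = (1084) − (446 + D) = +638 − D
Setting this equal to +124 kJ gives D = 514 kJ/mol.

D(O=O) ≈ 514 kJ/mol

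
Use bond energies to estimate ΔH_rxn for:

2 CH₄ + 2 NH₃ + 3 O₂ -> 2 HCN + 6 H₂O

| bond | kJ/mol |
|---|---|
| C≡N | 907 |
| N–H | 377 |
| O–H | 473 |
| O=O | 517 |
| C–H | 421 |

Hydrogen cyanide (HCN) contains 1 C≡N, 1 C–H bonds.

Bonds broken (reactants):
  C–H: 8 × 421 = 3368
  N–H: 6 × 377 = 2262
  O=O: 3 × 517 = 1551
  Σ(broken) = 7181 kJ
Bonds formed (products):
  C≡N: 2 × 907 = 1814
  C–H: 2 × 421 = 842
  O–H: 12 × 473 = 5676
  Σ(formed) = 8332 kJ
ΔH = Σ(broken) − Σ(formed) = 7181 − 8332 = −1151 kJ

ΔH ≈ −1151 kJ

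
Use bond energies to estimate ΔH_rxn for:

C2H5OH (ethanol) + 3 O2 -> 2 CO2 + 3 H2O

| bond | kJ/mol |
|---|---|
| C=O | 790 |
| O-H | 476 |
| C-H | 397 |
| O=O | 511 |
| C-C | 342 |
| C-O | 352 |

ΔH ≈ −1328 kJ

Bonds broken (reactants):
  C-C: 1 × 342 = 342
  C-H: 5 × 397 = 1985
  C-O: 1 × 352 = 352
  O-H: 1 × 476 = 476
  O=O: 3 × 511 = 1533
  Σ(broken) = 4688 kJ
Bonds formed (products):
  C=O: 4 × 790 = 3160
  O-H: 6 × 476 = 2856
  Σ(formed) = 6016 kJ
ΔH = Σ(broken) − Σ(formed) = 4688 − 6016 = −1328 kJ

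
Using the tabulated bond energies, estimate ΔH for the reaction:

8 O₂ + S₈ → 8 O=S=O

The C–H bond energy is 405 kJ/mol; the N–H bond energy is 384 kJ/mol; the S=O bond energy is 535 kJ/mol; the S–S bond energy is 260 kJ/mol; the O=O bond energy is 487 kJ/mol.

Bonds broken (reactants):
  O=O: 8 × 487 = 3896
  S–S: 8 × 260 = 2080
  Σ(broken) = 5976 kJ
Bonds formed (products):
  S=O: 16 × 535 = 8560
  Σ(formed) = 8560 kJ
ΔH = Σ(broken) − Σ(formed) = 5976 − 8560 = −2584 kJ

ΔH ≈ −2584 kJ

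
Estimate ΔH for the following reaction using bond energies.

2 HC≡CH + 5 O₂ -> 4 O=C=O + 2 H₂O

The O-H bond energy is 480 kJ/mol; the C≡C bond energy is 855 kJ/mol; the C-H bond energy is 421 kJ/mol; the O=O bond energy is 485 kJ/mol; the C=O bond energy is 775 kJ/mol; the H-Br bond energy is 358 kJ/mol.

ΔH ≈ −2301 kJ

Bonds broken (reactants):
  C≡C: 2 × 855 = 1710
  C-H: 4 × 421 = 1684
  O=O: 5 × 485 = 2425
  Σ(broken) = 5819 kJ
Bonds formed (products):
  C=O: 8 × 775 = 6200
  O-H: 4 × 480 = 1920
  Σ(formed) = 8120 kJ
ΔH = Σ(broken) − Σ(formed) = 5819 − 8120 = −2301 kJ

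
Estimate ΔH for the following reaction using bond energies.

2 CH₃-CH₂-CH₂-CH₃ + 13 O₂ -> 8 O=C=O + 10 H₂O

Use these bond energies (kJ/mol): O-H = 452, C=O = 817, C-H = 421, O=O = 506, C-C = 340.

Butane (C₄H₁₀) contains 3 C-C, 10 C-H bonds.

Bonds broken (reactants):
  C-C: 6 × 340 = 2040
  C-H: 20 × 421 = 8420
  O=O: 13 × 506 = 6578
  Σ(broken) = 17038 kJ
Bonds formed (products):
  C=O: 16 × 817 = 13072
  O-H: 20 × 452 = 9040
  Σ(formed) = 22112 kJ
ΔH = Σ(broken) − Σ(formed) = 17038 − 22112 = −5074 kJ

ΔH ≈ −5074 kJ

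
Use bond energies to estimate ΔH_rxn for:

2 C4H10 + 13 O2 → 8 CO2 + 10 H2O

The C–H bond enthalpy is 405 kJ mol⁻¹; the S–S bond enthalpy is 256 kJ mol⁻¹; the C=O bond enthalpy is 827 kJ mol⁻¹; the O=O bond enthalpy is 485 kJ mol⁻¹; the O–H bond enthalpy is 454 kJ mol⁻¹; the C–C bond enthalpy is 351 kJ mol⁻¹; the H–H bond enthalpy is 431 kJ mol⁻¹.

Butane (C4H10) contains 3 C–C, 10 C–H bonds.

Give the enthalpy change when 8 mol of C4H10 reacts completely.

ΔH = −23204 kJ

Bonds broken (reactants):
  C–C: 6 × 351 = 2106
  C–H: 20 × 405 = 8100
  O=O: 13 × 485 = 6305
  Σ(broken) = 16511 kJ
Bonds formed (products):
  C=O: 16 × 827 = 13232
  O–H: 20 × 454 = 9080
  Σ(formed) = 22312 kJ
ΔH = Σ(broken) − Σ(formed) = 16511 − 22312 = −5801 kJ
For 4× the reaction as written: 4 × (−5801) = −23204 kJ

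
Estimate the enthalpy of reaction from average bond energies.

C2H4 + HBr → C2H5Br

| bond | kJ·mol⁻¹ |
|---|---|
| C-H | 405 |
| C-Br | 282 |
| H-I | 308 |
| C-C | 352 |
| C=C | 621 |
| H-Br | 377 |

Bonds broken (reactants):
  C-H: 4 × 405 = 1620
  C=C: 1 × 621 = 621
  H-Br: 1 × 377 = 377
  Σ(broken) = 2618 kJ
Bonds formed (products):
  C-Br: 1 × 282 = 282
  C-C: 1 × 352 = 352
  C-H: 5 × 405 = 2025
  Σ(formed) = 2659 kJ
ΔH = Σ(broken) − Σ(formed) = 2618 − 2659 = −41 kJ

ΔH ≈ −41 kJ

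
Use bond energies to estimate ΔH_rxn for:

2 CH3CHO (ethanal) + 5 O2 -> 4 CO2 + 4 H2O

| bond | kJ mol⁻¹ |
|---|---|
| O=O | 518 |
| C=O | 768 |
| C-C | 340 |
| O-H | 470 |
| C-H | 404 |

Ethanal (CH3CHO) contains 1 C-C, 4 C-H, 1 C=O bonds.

ΔH ≈ −1866 kJ

Bonds broken (reactants):
  C-C: 2 × 340 = 680
  C-H: 8 × 404 = 3232
  C=O: 2 × 768 = 1536
  O=O: 5 × 518 = 2590
  Σ(broken) = 8038 kJ
Bonds formed (products):
  C=O: 8 × 768 = 6144
  O-H: 8 × 470 = 3760
  Σ(formed) = 9904 kJ
ΔH = Σ(broken) − Σ(formed) = 8038 − 9904 = −1866 kJ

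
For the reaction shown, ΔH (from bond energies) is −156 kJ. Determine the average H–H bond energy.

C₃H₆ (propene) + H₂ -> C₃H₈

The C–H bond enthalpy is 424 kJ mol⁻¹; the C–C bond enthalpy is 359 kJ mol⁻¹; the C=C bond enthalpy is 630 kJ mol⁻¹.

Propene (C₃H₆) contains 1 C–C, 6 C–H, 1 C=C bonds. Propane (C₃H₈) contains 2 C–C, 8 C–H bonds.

D(H–H) ≈ 421 kJ/mol

Let D be the H–H bond energy.
Σ(broken) = 1×359 + 6×424 + 1×630 + 1×D = 3533 + D
Σ(formed) = 2×359 + 8×424 = 4110
ΔH = Σ(broken) − Σ(formed) = (3533 + D) − (4110) = −577 + D
Setting this equal to −156 kJ gives D = 421 kJ/mol.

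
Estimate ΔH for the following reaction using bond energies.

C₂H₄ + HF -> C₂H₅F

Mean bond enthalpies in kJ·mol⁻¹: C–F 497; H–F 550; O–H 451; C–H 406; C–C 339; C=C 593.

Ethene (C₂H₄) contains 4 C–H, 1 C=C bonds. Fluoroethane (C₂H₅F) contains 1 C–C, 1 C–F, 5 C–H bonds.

Bonds broken (reactants):
  C–H: 4 × 406 = 1624
  C=C: 1 × 593 = 593
  H–F: 1 × 550 = 550
  Σ(broken) = 2767 kJ
Bonds formed (products):
  C–C: 1 × 339 = 339
  C–F: 1 × 497 = 497
  C–H: 5 × 406 = 2030
  Σ(formed) = 2866 kJ
ΔH = Σ(broken) − Σ(formed) = 2767 − 2866 = −99 kJ

ΔH ≈ −99 kJ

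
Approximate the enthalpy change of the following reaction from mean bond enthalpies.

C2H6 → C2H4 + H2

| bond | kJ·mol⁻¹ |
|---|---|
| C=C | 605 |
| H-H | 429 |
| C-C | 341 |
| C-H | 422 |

ΔH ≈ +151 kJ

Bonds broken (reactants):
  C-C: 1 × 341 = 341
  C-H: 6 × 422 = 2532
  Σ(broken) = 2873 kJ
Bonds formed (products):
  C-H: 4 × 422 = 1688
  C=C: 1 × 605 = 605
  H-H: 1 × 429 = 429
  Σ(formed) = 2722 kJ
ΔH = Σ(broken) − Σ(formed) = 2873 − 2722 = +151 kJ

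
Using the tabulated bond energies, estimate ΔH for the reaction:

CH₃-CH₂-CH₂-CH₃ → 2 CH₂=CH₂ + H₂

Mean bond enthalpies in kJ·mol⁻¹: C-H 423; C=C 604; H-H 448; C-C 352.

Bonds broken (reactants):
  C-C: 3 × 352 = 1056
  C-H: 10 × 423 = 4230
  Σ(broken) = 5286 kJ
Bonds formed (products):
  C-H: 8 × 423 = 3384
  C=C: 2 × 604 = 1208
  H-H: 1 × 448 = 448
  Σ(formed) = 5040 kJ
ΔH = Σ(broken) − Σ(formed) = 5286 − 5040 = +246 kJ

ΔH ≈ +246 kJ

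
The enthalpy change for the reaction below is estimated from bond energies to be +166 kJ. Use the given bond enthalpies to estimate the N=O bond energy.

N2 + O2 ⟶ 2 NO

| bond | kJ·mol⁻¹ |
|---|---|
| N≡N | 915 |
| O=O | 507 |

Let D be the N=O bond energy.
Σ(broken) = 1×915 + 1×507 = 1422
Σ(formed) = 2×D = 2D
ΔH = Σ(broken) − Σ(formed) = (1422) − (2D) = +1422 − 2D
Setting this equal to +166 kJ gives 2D = 1256, so D = 628 kJ/mol.

D(N=O) ≈ 628 kJ/mol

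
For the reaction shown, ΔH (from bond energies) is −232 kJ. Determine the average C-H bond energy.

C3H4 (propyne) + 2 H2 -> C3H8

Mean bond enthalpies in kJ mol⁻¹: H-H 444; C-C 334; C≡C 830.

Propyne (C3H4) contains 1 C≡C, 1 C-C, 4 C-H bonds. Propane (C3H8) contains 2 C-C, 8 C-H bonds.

Let D be the C-H bond energy.
Σ(broken) = 1×830 + 1×334 + 4×D + 2×444 = 2052 + 4D
Σ(formed) = 2×334 + 8×D = 668 + 8D
ΔH = Σ(broken) − Σ(formed) = (2052 + 4D) − (668 + 8D) = +1384 − 4D
Setting this equal to −232 kJ gives 4D = 1616, so D = 404 kJ/mol.

D(C-H) ≈ 404 kJ/mol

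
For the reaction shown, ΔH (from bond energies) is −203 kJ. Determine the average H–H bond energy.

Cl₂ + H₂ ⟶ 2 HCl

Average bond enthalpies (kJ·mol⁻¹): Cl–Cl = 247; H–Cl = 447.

Let D be the H–H bond energy.
Σ(broken) = 1×247 + 1×D = 247 + D
Σ(formed) = 2×447 = 894
ΔH = Σ(broken) − Σ(formed) = (247 + D) − (894) = −647 + D
Setting this equal to −203 kJ gives D = 444 kJ/mol.

D(H–H) ≈ 444 kJ/mol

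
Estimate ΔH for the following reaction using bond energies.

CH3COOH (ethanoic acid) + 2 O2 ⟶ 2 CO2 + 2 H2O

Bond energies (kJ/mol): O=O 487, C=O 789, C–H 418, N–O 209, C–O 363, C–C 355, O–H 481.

ΔH ≈ −864 kJ

Bonds broken (reactants):
  C–C: 1 × 355 = 355
  C–H: 3 × 418 = 1254
  C–O: 1 × 363 = 363
  C=O: 1 × 789 = 789
  O–H: 1 × 481 = 481
  O=O: 2 × 487 = 974
  Σ(broken) = 4216 kJ
Bonds formed (products):
  C=O: 4 × 789 = 3156
  O–H: 4 × 481 = 1924
  Σ(formed) = 5080 kJ
ΔH = Σ(broken) − Σ(formed) = 4216 − 5080 = −864 kJ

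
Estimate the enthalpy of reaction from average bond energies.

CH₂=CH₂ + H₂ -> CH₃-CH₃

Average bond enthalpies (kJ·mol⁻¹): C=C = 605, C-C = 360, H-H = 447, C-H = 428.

ΔH ≈ −164 kJ

Bonds broken (reactants):
  C-H: 4 × 428 = 1712
  C=C: 1 × 605 = 605
  H-H: 1 × 447 = 447
  Σ(broken) = 2764 kJ
Bonds formed (products):
  C-C: 1 × 360 = 360
  C-H: 6 × 428 = 2568
  Σ(formed) = 2928 kJ
ΔH = Σ(broken) − Σ(formed) = 2764 − 2928 = −164 kJ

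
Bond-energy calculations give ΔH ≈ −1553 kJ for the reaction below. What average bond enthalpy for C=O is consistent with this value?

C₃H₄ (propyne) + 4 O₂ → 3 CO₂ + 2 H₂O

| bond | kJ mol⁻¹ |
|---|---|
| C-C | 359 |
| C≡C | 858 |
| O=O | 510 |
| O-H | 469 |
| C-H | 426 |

Let D be the C=O bond energy.
Σ(broken) = 1×858 + 1×359 + 4×426 + 4×510 = 4961
Σ(formed) = 6×D + 4×469 = 1876 + 6D
ΔH = Σ(broken) − Σ(formed) = (4961) − (1876 + 6D) = +3085 − 6D
Setting this equal to −1553 kJ gives 6D = 4638, so D = 773 kJ/mol.

D(C=O) ≈ 773 kJ/mol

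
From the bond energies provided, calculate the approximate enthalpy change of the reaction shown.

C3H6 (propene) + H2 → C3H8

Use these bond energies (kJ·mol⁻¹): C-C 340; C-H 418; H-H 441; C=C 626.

ΔH ≈ −109 kJ

Bonds broken (reactants):
  C-C: 1 × 340 = 340
  C-H: 6 × 418 = 2508
  C=C: 1 × 626 = 626
  H-H: 1 × 441 = 441
  Σ(broken) = 3915 kJ
Bonds formed (products):
  C-C: 2 × 340 = 680
  C-H: 8 × 418 = 3344
  Σ(formed) = 4024 kJ
ΔH = Σ(broken) − Σ(formed) = 3915 − 4024 = −109 kJ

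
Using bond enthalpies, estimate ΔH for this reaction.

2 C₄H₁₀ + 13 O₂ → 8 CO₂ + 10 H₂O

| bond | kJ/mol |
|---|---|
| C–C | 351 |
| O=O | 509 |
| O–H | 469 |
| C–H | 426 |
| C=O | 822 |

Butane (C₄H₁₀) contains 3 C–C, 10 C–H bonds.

Bonds broken (reactants):
  C–C: 6 × 351 = 2106
  C–H: 20 × 426 = 8520
  O=O: 13 × 509 = 6617
  Σ(broken) = 17243 kJ
Bonds formed (products):
  C=O: 16 × 822 = 13152
  O–H: 20 × 469 = 9380
  Σ(formed) = 22532 kJ
ΔH = Σ(broken) − Σ(formed) = 17243 − 22532 = −5289 kJ

ΔH ≈ −5289 kJ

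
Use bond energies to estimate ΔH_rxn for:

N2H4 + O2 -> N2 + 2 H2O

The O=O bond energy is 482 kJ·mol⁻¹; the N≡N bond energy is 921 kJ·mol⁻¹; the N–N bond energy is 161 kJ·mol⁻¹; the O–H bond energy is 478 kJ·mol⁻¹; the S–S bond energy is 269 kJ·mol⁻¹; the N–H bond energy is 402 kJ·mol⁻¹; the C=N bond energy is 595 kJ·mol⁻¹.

Bonds broken (reactants):
  N–H: 4 × 402 = 1608
  N–N: 1 × 161 = 161
  O=O: 1 × 482 = 482
  Σ(broken) = 2251 kJ
Bonds formed (products):
  N≡N: 1 × 921 = 921
  O–H: 4 × 478 = 1912
  Σ(formed) = 2833 kJ
ΔH = Σ(broken) − Σ(formed) = 2251 − 2833 = −582 kJ

ΔH ≈ −582 kJ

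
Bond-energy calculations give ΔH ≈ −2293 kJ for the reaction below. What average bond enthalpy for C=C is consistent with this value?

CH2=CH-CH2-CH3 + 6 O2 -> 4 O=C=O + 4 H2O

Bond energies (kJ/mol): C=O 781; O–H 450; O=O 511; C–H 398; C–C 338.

Let D be the C=C bond energy.
Σ(broken) = 2×338 + 8×398 + 1×D + 6×511 = 6926 + D
Σ(formed) = 8×781 + 8×450 = 9848
ΔH = Σ(broken) − Σ(formed) = (6926 + D) − (9848) = −2922 + D
Setting this equal to −2293 kJ gives D = 629 kJ/mol.

D(C=C) ≈ 629 kJ/mol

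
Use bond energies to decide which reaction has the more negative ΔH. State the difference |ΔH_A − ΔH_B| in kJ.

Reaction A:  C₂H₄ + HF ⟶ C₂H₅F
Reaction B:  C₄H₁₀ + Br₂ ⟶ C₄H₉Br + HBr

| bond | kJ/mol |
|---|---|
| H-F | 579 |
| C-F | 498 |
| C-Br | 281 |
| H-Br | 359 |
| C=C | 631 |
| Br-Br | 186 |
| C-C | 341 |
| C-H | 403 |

Reaction A:
  Bonds broken (reactants):
    C-H: 4 × 403 = 1612
    C=C: 1 × 631 = 631
    H-F: 1 × 579 = 579
    Σ(broken) = 2822 kJ
  Bonds formed (products):
    C-C: 1 × 341 = 341
    C-F: 1 × 498 = 498
    C-H: 5 × 403 = 2015
    Σ(formed) = 2854 kJ
  ΔH_A = 2822 − 2854 = −32 kJ
Reaction B:
  Bonds broken (reactants):
    Br-Br: 1 × 186 = 186
    C-C: 3 × 341 = 1023
    C-H: 10 × 403 = 4030
    Σ(broken) = 5239 kJ
  Bonds formed (products):
    C-Br: 1 × 281 = 281
    C-C: 3 × 341 = 1023
    C-H: 9 × 403 = 3627
    H-Br: 1 × 359 = 359
    Σ(formed) = 5290 kJ
  ΔH_B = 5239 − 5290 = −51 kJ
ΔH_A − ΔH_B = +19 kJ, so reaction B has the more negative ΔH; |ΔH_A − ΔH_B| = 19 kJ.

Reaction B, by 19 kJ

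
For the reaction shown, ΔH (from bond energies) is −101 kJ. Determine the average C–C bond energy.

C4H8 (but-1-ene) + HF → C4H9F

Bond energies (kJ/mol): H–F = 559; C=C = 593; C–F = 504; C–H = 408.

Let D be the C–C bond energy.
Σ(broken) = 2×D + 8×408 + 1×593 + 1×559 = 4416 + 2D
Σ(formed) = 3×D + 1×504 + 9×408 = 4176 + 3D
ΔH = Σ(broken) − Σ(formed) = (4416 + 2D) − (4176 + 3D) = +240 − D
Setting this equal to −101 kJ gives D = 341 kJ/mol.

D(C–C) ≈ 341 kJ/mol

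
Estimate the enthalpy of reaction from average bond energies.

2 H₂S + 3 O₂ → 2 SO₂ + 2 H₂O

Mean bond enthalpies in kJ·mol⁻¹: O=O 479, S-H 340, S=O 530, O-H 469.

Bonds broken (reactants):
  O=O: 3 × 479 = 1437
  S-H: 4 × 340 = 1360
  Σ(broken) = 2797 kJ
Bonds formed (products):
  O-H: 4 × 469 = 1876
  S=O: 4 × 530 = 2120
  Σ(formed) = 3996 kJ
ΔH = Σ(broken) − Σ(formed) = 2797 − 3996 = −1199 kJ

ΔH ≈ −1199 kJ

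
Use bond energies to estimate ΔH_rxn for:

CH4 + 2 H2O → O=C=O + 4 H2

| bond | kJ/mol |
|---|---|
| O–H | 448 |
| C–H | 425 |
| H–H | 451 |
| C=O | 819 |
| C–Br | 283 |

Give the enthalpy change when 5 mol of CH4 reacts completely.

ΔH = +250 kJ

Bonds broken (reactants):
  C–H: 4 × 425 = 1700
  O–H: 4 × 448 = 1792
  Σ(broken) = 3492 kJ
Bonds formed (products):
  C=O: 2 × 819 = 1638
  H–H: 4 × 451 = 1804
  Σ(formed) = 3442 kJ
ΔH = Σ(broken) − Σ(formed) = 3492 − 3442 = +50 kJ
For 5× the reaction as written: 5 × (+50) = +250 kJ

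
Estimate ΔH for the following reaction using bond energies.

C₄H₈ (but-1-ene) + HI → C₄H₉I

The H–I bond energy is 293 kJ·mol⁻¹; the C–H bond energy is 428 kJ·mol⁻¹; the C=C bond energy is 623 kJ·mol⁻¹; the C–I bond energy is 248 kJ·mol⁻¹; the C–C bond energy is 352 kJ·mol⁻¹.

Bonds broken (reactants):
  C–C: 2 × 352 = 704
  C–H: 8 × 428 = 3424
  C=C: 1 × 623 = 623
  H–I: 1 × 293 = 293
  Σ(broken) = 5044 kJ
Bonds formed (products):
  C–C: 3 × 352 = 1056
  C–H: 9 × 428 = 3852
  C–I: 1 × 248 = 248
  Σ(formed) = 5156 kJ
ΔH = Σ(broken) − Σ(formed) = 5044 − 5156 = −112 kJ

ΔH ≈ −112 kJ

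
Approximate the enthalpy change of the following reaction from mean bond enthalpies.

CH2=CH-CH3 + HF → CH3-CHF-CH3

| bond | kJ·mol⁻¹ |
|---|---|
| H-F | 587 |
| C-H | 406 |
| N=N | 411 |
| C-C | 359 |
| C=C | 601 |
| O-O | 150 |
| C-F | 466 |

Bonds broken (reactants):
  C-C: 1 × 359 = 359
  C-H: 6 × 406 = 2436
  C=C: 1 × 601 = 601
  H-F: 1 × 587 = 587
  Σ(broken) = 3983 kJ
Bonds formed (products):
  C-C: 2 × 359 = 718
  C-F: 1 × 466 = 466
  C-H: 7 × 406 = 2842
  Σ(formed) = 4026 kJ
ΔH = Σ(broken) − Σ(formed) = 3983 − 4026 = −43 kJ

ΔH ≈ −43 kJ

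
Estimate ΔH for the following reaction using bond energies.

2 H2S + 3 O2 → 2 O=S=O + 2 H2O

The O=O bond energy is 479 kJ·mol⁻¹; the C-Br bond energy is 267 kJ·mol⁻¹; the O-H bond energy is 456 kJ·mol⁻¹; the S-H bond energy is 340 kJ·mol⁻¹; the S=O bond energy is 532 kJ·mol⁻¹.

Bonds broken (reactants):
  O=O: 3 × 479 = 1437
  S-H: 4 × 340 = 1360
  Σ(broken) = 2797 kJ
Bonds formed (products):
  O-H: 4 × 456 = 1824
  S=O: 4 × 532 = 2128
  Σ(formed) = 3952 kJ
ΔH = Σ(broken) − Σ(formed) = 2797 − 3952 = −1155 kJ

ΔH ≈ −1155 kJ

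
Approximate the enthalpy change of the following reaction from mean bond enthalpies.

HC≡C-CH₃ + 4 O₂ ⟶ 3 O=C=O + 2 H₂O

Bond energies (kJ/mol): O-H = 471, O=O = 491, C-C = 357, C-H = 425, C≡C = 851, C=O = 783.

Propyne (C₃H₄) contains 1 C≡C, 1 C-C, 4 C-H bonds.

ΔH ≈ −1710 kJ

Bonds broken (reactants):
  C≡C: 1 × 851 = 851
  C-C: 1 × 357 = 357
  C-H: 4 × 425 = 1700
  O=O: 4 × 491 = 1964
  Σ(broken) = 4872 kJ
Bonds formed (products):
  C=O: 6 × 783 = 4698
  O-H: 4 × 471 = 1884
  Σ(formed) = 6582 kJ
ΔH = Σ(broken) − Σ(formed) = 4872 − 6582 = −1710 kJ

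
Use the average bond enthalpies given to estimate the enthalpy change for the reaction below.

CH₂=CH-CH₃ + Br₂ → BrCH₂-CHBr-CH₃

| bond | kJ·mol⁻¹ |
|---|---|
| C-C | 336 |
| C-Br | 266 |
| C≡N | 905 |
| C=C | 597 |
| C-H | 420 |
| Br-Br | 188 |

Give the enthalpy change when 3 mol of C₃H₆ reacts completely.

ΔH = −249 kJ

Bonds broken (reactants):
  Br-Br: 1 × 188 = 188
  C-C: 1 × 336 = 336
  C-H: 6 × 420 = 2520
  C=C: 1 × 597 = 597
  Σ(broken) = 3641 kJ
Bonds formed (products):
  C-Br: 2 × 266 = 532
  C-C: 2 × 336 = 672
  C-H: 6 × 420 = 2520
  Σ(formed) = 3724 kJ
ΔH = Σ(broken) − Σ(formed) = 3641 − 3724 = −83 kJ
For 3× the reaction as written: 3 × (−83) = −249 kJ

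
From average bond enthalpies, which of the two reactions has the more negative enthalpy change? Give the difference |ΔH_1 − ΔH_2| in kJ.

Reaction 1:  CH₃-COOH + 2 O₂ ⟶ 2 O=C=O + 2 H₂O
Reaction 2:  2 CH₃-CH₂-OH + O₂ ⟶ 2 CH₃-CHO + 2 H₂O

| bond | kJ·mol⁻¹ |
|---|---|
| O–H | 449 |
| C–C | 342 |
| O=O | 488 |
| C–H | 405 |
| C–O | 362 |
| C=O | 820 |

Reaction 1, by 396 kJ

Reaction 1:
  Bonds broken (reactants):
    C–C: 1 × 342 = 342
    C–H: 3 × 405 = 1215
    C–O: 1 × 362 = 362
    C=O: 1 × 820 = 820
    O–H: 1 × 449 = 449
    O=O: 2 × 488 = 976
    Σ(broken) = 4164 kJ
  Bonds formed (products):
    C=O: 4 × 820 = 3280
    O–H: 4 × 449 = 1796
    Σ(formed) = 5076 kJ
  ΔH_1 = 4164 − 5076 = −912 kJ
Reaction 2:
  Bonds broken (reactants):
    C–C: 2 × 342 = 684
    C–H: 10 × 405 = 4050
    C–O: 2 × 362 = 724
    O–H: 2 × 449 = 898
    O=O: 1 × 488 = 488
    Σ(broken) = 6844 kJ
  Bonds formed (products):
    C–C: 2 × 342 = 684
    C–H: 8 × 405 = 3240
    C=O: 2 × 820 = 1640
    O–H: 4 × 449 = 1796
    Σ(formed) = 7360 kJ
  ΔH_2 = 6844 − 7360 = −516 kJ
ΔH_1 − ΔH_2 = −396 kJ, so reaction 1 has the more negative ΔH; |ΔH_1 − ΔH_2| = 396 kJ.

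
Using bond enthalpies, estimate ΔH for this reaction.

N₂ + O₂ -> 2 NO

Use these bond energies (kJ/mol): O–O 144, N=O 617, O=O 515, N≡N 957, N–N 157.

ΔH ≈ +238 kJ

Bonds broken (reactants):
  N≡N: 1 × 957 = 957
  O=O: 1 × 515 = 515
  Σ(broken) = 1472 kJ
Bonds formed (products):
  N=O: 2 × 617 = 1234
  Σ(formed) = 1234 kJ
ΔH = Σ(broken) − Σ(formed) = 1472 − 1234 = +238 kJ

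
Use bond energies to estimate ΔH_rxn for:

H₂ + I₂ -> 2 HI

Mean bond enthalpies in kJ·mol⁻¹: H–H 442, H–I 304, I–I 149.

ΔH ≈ −17 kJ

Bonds broken (reactants):
  H–H: 1 × 442 = 442
  I–I: 1 × 149 = 149
  Σ(broken) = 591 kJ
Bonds formed (products):
  H–I: 2 × 304 = 608
  Σ(formed) = 608 kJ
ΔH = Σ(broken) − Σ(formed) = 591 − 608 = −17 kJ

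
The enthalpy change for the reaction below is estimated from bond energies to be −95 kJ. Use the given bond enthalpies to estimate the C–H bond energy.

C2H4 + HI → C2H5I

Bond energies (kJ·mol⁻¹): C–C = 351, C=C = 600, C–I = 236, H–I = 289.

D(C–H) ≈ 397 kJ/mol

Let D be the C–H bond energy.
Σ(broken) = 4×D + 1×600 + 1×289 = 889 + 4D
Σ(formed) = 1×351 + 5×D + 1×236 = 587 + 5D
ΔH = Σ(broken) − Σ(formed) = (889 + 4D) − (587 + 5D) = +302 − D
Setting this equal to −95 kJ gives D = 397 kJ/mol.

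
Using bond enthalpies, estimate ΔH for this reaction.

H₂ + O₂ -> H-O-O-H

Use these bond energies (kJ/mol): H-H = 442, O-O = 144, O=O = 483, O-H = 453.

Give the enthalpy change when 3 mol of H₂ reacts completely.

Bonds broken (reactants):
  H-H: 1 × 442 = 442
  O=O: 1 × 483 = 483
  Σ(broken) = 925 kJ
Bonds formed (products):
  O-H: 2 × 453 = 906
  O-O: 1 × 144 = 144
  Σ(formed) = 1050 kJ
ΔH = Σ(broken) − Σ(formed) = 925 − 1050 = −125 kJ
For 3× the reaction as written: 3 × (−125) = −375 kJ

ΔH = −375 kJ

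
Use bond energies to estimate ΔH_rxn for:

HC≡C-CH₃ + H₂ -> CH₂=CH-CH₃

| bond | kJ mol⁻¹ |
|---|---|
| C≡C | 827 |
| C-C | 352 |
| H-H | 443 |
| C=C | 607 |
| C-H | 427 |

ΔH ≈ −191 kJ

Bonds broken (reactants):
  C≡C: 1 × 827 = 827
  C-C: 1 × 352 = 352
  C-H: 4 × 427 = 1708
  H-H: 1 × 443 = 443
  Σ(broken) = 3330 kJ
Bonds formed (products):
  C-C: 1 × 352 = 352
  C-H: 6 × 427 = 2562
  C=C: 1 × 607 = 607
  Σ(formed) = 3521 kJ
ΔH = Σ(broken) − Σ(formed) = 3330 − 3521 = −191 kJ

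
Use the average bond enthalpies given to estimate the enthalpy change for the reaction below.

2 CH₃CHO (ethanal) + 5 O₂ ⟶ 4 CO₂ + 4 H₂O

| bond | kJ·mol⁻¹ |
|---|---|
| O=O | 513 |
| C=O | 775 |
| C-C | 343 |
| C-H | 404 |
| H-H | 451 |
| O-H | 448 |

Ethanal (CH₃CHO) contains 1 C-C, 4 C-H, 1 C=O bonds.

ΔH ≈ −1751 kJ

Bonds broken (reactants):
  C-C: 2 × 343 = 686
  C-H: 8 × 404 = 3232
  C=O: 2 × 775 = 1550
  O=O: 5 × 513 = 2565
  Σ(broken) = 8033 kJ
Bonds formed (products):
  C=O: 8 × 775 = 6200
  O-H: 8 × 448 = 3584
  Σ(formed) = 9784 kJ
ΔH = Σ(broken) − Σ(formed) = 8033 − 9784 = −1751 kJ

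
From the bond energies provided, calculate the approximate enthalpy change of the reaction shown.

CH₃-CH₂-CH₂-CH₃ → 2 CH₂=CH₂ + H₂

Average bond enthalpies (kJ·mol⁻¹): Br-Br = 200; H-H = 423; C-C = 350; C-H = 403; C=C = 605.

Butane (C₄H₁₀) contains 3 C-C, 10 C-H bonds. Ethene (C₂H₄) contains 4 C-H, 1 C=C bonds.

ΔH ≈ +223 kJ

Bonds broken (reactants):
  C-C: 3 × 350 = 1050
  C-H: 10 × 403 = 4030
  Σ(broken) = 5080 kJ
Bonds formed (products):
  C-H: 8 × 403 = 3224
  C=C: 2 × 605 = 1210
  H-H: 1 × 423 = 423
  Σ(formed) = 4857 kJ
ΔH = Σ(broken) − Σ(formed) = 5080 − 4857 = +223 kJ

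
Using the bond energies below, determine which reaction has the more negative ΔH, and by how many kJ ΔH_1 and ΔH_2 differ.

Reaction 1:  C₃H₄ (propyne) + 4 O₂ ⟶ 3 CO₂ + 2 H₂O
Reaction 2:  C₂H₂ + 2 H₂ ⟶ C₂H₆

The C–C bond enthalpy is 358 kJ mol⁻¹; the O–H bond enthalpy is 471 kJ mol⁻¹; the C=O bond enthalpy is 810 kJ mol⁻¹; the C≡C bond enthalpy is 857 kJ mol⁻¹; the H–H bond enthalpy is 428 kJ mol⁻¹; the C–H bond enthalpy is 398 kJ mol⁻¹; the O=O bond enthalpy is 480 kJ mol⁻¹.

Reaction 1, by 1780 kJ

Reaction 1:
  Bonds broken (reactants):
    C≡C: 1 × 857 = 857
    C–C: 1 × 358 = 358
    C–H: 4 × 398 = 1592
    O=O: 4 × 480 = 1920
    Σ(broken) = 4727 kJ
  Bonds formed (products):
    C=O: 6 × 810 = 4860
    O–H: 4 × 471 = 1884
    Σ(formed) = 6744 kJ
  ΔH_1 = 4727 − 6744 = −2017 kJ
Reaction 2:
  Bonds broken (reactants):
    C≡C: 1 × 857 = 857
    C–H: 2 × 398 = 796
    H–H: 2 × 428 = 856
    Σ(broken) = 2509 kJ
  Bonds formed (products):
    C–C: 1 × 358 = 358
    C–H: 6 × 398 = 2388
    Σ(formed) = 2746 kJ
  ΔH_2 = 2509 − 2746 = −237 kJ
ΔH_1 − ΔH_2 = −1780 kJ, so reaction 1 has the more negative ΔH; |ΔH_1 − ΔH_2| = 1780 kJ.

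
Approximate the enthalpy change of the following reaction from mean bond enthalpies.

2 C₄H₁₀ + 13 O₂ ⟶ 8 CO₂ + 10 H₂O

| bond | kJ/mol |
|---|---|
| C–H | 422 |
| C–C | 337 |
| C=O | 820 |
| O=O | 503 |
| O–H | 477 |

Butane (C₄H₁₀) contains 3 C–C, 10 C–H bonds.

ΔH ≈ −5659 kJ

Bonds broken (reactants):
  C–C: 6 × 337 = 2022
  C–H: 20 × 422 = 8440
  O=O: 13 × 503 = 6539
  Σ(broken) = 17001 kJ
Bonds formed (products):
  C=O: 16 × 820 = 13120
  O–H: 20 × 477 = 9540
  Σ(formed) = 22660 kJ
ΔH = Σ(broken) − Σ(formed) = 17001 − 22660 = −5659 kJ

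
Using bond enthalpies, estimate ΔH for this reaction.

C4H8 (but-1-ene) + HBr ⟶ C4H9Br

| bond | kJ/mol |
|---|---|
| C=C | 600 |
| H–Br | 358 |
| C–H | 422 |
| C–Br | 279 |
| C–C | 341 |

ΔH ≈ −84 kJ

Bonds broken (reactants):
  C–C: 2 × 341 = 682
  C–H: 8 × 422 = 3376
  C=C: 1 × 600 = 600
  H–Br: 1 × 358 = 358
  Σ(broken) = 5016 kJ
Bonds formed (products):
  C–Br: 1 × 279 = 279
  C–C: 3 × 341 = 1023
  C–H: 9 × 422 = 3798
  Σ(formed) = 5100 kJ
ΔH = Σ(broken) − Σ(formed) = 5016 − 5100 = −84 kJ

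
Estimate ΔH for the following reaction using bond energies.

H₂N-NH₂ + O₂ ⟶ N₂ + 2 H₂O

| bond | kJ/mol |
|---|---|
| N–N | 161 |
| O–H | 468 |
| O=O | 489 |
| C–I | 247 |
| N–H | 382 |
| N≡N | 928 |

ΔH ≈ −622 kJ

Bonds broken (reactants):
  N–H: 4 × 382 = 1528
  N–N: 1 × 161 = 161
  O=O: 1 × 489 = 489
  Σ(broken) = 2178 kJ
Bonds formed (products):
  N≡N: 1 × 928 = 928
  O–H: 4 × 468 = 1872
  Σ(formed) = 2800 kJ
ΔH = Σ(broken) − Σ(formed) = 2178 − 2800 = −622 kJ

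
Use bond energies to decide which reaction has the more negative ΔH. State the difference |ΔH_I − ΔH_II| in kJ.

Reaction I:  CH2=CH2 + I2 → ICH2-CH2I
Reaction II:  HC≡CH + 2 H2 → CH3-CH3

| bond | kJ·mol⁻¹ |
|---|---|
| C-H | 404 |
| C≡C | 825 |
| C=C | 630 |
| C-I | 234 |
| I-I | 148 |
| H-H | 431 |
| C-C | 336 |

Reaction I:
  Bonds broken (reactants):
    C-H: 4 × 404 = 1616
    C=C: 1 × 630 = 630
    I-I: 1 × 148 = 148
    Σ(broken) = 2394 kJ
  Bonds formed (products):
    C-C: 1 × 336 = 336
    C-H: 4 × 404 = 1616
    C-I: 2 × 234 = 468
    Σ(formed) = 2420 kJ
  ΔH_I = 2394 − 2420 = −26 kJ
Reaction II:
  Bonds broken (reactants):
    C≡C: 1 × 825 = 825
    C-H: 2 × 404 = 808
    H-H: 2 × 431 = 862
    Σ(broken) = 2495 kJ
  Bonds formed (products):
    C-C: 1 × 336 = 336
    C-H: 6 × 404 = 2424
    Σ(formed) = 2760 kJ
  ΔH_II = 2495 − 2760 = −265 kJ
ΔH_I − ΔH_II = +239 kJ, so reaction II has the more negative ΔH; |ΔH_I − ΔH_II| = 239 kJ.

Reaction II, by 239 kJ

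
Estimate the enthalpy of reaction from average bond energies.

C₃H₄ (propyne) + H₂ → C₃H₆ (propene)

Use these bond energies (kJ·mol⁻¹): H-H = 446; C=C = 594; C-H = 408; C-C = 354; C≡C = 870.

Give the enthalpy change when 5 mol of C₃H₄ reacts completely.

ΔH = −470 kJ

Bonds broken (reactants):
  C≡C: 1 × 870 = 870
  C-C: 1 × 354 = 354
  C-H: 4 × 408 = 1632
  H-H: 1 × 446 = 446
  Σ(broken) = 3302 kJ
Bonds formed (products):
  C-C: 1 × 354 = 354
  C-H: 6 × 408 = 2448
  C=C: 1 × 594 = 594
  Σ(formed) = 3396 kJ
ΔH = Σ(broken) − Σ(formed) = 3302 − 3396 = −94 kJ
For 5× the reaction as written: 5 × (−94) = −470 kJ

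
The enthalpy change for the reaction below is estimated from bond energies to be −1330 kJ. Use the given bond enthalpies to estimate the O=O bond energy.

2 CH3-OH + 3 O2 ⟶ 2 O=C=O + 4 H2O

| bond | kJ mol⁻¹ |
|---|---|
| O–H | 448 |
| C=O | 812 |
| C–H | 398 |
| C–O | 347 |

Let D be the O=O bond energy.
Σ(broken) = 6×398 + 2×347 + 2×448 + 3×D = 3978 + 3D
Σ(formed) = 4×812 + 8×448 = 6832
ΔH = Σ(broken) − Σ(formed) = (3978 + 3D) − (6832) = −2854 + 3D
Setting this equal to −1330 kJ gives 3D = 1524, so D = 508 kJ/mol.

D(O=O) ≈ 508 kJ/mol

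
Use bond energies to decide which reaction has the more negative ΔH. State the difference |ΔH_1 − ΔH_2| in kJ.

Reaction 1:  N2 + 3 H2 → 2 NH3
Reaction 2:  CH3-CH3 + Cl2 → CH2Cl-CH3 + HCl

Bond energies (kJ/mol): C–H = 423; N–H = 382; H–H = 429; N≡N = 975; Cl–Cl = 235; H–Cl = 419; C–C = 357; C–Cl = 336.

Reaction 2, by 67 kJ

Reaction 1:
  Bonds broken (reactants):
    H–H: 3 × 429 = 1287
    N≡N: 1 × 975 = 975
    Σ(broken) = 2262 kJ
  Bonds formed (products):
    N–H: 6 × 382 = 2292
    Σ(formed) = 2292 kJ
  ΔH_1 = 2262 − 2292 = −30 kJ
Reaction 2:
  Bonds broken (reactants):
    C–C: 1 × 357 = 357
    C–H: 6 × 423 = 2538
    Cl–Cl: 1 × 235 = 235
    Σ(broken) = 3130 kJ
  Bonds formed (products):
    C–C: 1 × 357 = 357
    C–Cl: 1 × 336 = 336
    C–H: 5 × 423 = 2115
    H–Cl: 1 × 419 = 419
    Σ(formed) = 3227 kJ
  ΔH_2 = 3130 − 3227 = −97 kJ
ΔH_1 − ΔH_2 = +67 kJ, so reaction 2 has the more negative ΔH; |ΔH_1 − ΔH_2| = 67 kJ.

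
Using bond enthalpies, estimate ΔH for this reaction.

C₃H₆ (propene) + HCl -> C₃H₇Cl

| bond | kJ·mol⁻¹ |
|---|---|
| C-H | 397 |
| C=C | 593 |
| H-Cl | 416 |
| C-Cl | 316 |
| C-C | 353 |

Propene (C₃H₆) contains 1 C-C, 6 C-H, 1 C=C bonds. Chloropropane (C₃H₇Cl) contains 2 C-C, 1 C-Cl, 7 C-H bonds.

Bonds broken (reactants):
  C-C: 1 × 353 = 353
  C-H: 6 × 397 = 2382
  C=C: 1 × 593 = 593
  H-Cl: 1 × 416 = 416
  Σ(broken) = 3744 kJ
Bonds formed (products):
  C-C: 2 × 353 = 706
  C-Cl: 1 × 316 = 316
  C-H: 7 × 397 = 2779
  Σ(formed) = 3801 kJ
ΔH = Σ(broken) − Σ(formed) = 3744 − 3801 = −57 kJ

ΔH ≈ −57 kJ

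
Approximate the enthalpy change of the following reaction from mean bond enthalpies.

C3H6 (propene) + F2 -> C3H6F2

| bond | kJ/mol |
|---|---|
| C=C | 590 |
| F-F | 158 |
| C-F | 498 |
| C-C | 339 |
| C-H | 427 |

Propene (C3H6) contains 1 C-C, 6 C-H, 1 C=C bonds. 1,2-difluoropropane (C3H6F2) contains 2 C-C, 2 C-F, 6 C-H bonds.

Bonds broken (reactants):
  C-C: 1 × 339 = 339
  C-H: 6 × 427 = 2562
  C=C: 1 × 590 = 590
  F-F: 1 × 158 = 158
  Σ(broken) = 3649 kJ
Bonds formed (products):
  C-C: 2 × 339 = 678
  C-F: 2 × 498 = 996
  C-H: 6 × 427 = 2562
  Σ(formed) = 4236 kJ
ΔH = Σ(broken) − Σ(formed) = 3649 − 4236 = −587 kJ

ΔH ≈ −587 kJ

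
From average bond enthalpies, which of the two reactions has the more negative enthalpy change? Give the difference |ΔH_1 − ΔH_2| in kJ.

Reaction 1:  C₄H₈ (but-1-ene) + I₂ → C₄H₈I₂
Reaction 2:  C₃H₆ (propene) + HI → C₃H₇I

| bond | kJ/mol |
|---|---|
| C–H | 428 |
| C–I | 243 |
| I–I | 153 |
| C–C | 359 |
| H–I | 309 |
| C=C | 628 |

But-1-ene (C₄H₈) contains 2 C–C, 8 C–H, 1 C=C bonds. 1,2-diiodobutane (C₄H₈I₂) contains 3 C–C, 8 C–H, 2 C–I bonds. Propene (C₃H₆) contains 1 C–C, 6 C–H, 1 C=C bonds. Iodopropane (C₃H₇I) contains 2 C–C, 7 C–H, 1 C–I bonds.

Reaction 1:
  Bonds broken (reactants):
    C–C: 2 × 359 = 718
    C–H: 8 × 428 = 3424
    C=C: 1 × 628 = 628
    I–I: 1 × 153 = 153
    Σ(broken) = 4923 kJ
  Bonds formed (products):
    C–C: 3 × 359 = 1077
    C–H: 8 × 428 = 3424
    C–I: 2 × 243 = 486
    Σ(formed) = 4987 kJ
  ΔH_1 = 4923 − 4987 = −64 kJ
Reaction 2:
  Bonds broken (reactants):
    C–C: 1 × 359 = 359
    C–H: 6 × 428 = 2568
    C=C: 1 × 628 = 628
    H–I: 1 × 309 = 309
    Σ(broken) = 3864 kJ
  Bonds formed (products):
    C–C: 2 × 359 = 718
    C–H: 7 × 428 = 2996
    C–I: 1 × 243 = 243
    Σ(formed) = 3957 kJ
  ΔH_2 = 3864 − 3957 = −93 kJ
ΔH_1 − ΔH_2 = +29 kJ, so reaction 2 has the more negative ΔH; |ΔH_1 − ΔH_2| = 29 kJ.

Reaction 2, by 29 kJ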